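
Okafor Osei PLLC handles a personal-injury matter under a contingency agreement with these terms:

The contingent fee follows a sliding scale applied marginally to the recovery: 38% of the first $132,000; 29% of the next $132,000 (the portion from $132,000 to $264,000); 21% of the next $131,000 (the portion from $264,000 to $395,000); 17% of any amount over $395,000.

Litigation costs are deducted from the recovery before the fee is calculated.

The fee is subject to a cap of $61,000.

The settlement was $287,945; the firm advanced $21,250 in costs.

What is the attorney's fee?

$61,000.00

Fee base (net of costs): $287,945 − $21,250 = $266,695
First $132,000 at 38% = $50,160.00
Next $132,000 at 29% = $38,280.00
Remaining $2,695 at 21% = $565.95
Fee: $50,160.00 + $38,280.00 + $565.95 = $89,005.95
$89,005.95 exceeds the $61,000 cap, so the fee is capped at $61,000.00.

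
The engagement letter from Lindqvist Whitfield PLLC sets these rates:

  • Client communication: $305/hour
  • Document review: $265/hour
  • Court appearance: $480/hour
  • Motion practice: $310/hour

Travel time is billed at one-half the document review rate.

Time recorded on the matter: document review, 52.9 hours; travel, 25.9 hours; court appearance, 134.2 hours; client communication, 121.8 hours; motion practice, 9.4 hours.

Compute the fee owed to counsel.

$121,929.25

Client communication: 121.8 × $305 = $37,149.00
Document review: 52.9 × $265 = $14,018.50
Court appearance: 134.2 × $480 = $64,416.00
Motion practice: 9.4 × $310 = $2,914.00
Subtotal: $37,149.00 + $14,018.50 + $64,416.00 + $2,914.00 = $118,497.50
Travel: 25.9 × ($265 ÷ 2) = 25.9 × $132.50 = $3,431.75
Total: $118,497.50 + $3,431.75 = $121,929.25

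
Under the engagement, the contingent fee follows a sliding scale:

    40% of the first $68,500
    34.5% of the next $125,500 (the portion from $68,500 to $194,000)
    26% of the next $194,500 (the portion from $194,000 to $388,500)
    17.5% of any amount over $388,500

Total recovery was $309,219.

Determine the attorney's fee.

$100,654.44

First $68,500 at 40% = $27,400.00
Next $125,500 at 34.5% = $43,297.50
Remaining $115,219 at 26% = $29,956.94
Fee: $27,400.00 + $43,297.50 + $29,956.94 = $100,654.44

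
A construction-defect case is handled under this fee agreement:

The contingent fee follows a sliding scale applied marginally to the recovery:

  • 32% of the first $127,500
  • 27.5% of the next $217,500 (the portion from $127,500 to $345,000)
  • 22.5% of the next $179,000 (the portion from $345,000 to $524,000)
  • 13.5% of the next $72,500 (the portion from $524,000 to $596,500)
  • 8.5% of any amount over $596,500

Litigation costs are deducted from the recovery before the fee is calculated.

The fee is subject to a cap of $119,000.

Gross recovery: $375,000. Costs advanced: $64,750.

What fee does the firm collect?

Fee base (net of costs): $375,000 − $64,750 = $310,250
First $127,500 at 32% = $40,800.00
Remaining $182,750 at 27.5% = $50,256.25
Fee: $40,800.00 + $50,256.25 = $91,056.25
$91,056.25 is under the $119,000 cap.

$91,056.25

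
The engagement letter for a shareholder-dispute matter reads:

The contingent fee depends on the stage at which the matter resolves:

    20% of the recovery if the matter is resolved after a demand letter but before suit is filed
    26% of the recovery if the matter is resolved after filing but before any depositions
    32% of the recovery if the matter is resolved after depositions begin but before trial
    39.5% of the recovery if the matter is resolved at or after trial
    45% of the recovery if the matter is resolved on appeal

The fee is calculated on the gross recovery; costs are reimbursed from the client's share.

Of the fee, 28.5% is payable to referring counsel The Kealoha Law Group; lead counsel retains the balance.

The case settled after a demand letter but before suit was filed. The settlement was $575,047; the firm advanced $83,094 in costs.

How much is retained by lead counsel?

Fee base is the gross recovery, $575,047; costs are reimbursed separately.
The matter settled after a demand letter but before suit was filed, so the 20% rate applies.
$575,047 × 20% = $115,009.40
Referral share: 28.5% of $115,009.40 = $32,777.68; lead counsel retains $115,009.40 − $32,777.68 = $82,231.72.

$82,231.72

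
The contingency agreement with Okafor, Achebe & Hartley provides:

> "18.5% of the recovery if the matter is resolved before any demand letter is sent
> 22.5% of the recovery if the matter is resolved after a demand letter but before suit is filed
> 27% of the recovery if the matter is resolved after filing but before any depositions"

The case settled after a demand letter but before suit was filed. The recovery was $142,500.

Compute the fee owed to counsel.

$32,062.50

The matter settled after a demand letter but before suit was filed, so the 22.5% rate applies.
$142,500 × 22.5% = $32,062.50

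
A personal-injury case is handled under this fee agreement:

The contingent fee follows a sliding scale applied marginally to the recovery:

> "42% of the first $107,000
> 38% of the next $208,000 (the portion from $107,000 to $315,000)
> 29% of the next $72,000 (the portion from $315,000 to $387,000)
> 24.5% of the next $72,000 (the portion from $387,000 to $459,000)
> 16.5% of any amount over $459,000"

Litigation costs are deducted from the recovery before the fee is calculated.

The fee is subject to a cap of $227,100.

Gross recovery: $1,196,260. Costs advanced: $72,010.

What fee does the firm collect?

Fee base (net of costs): $1,196,260 − $72,010 = $1,124,250
First $107,000 at 42% = $44,940.00
Next $208,000 at 38% = $79,040.00
Next $72,000 at 29% = $20,880.00
Next $72,000 at 24.5% = $17,640.00
Remaining $665,250 at 16.5% = $109,766.25
Fee: $44,940.00 + $79,040.00 + $20,880.00 + $17,640.00 + $109,766.25 = $272,266.25
$272,266.25 exceeds the $227,100 cap, so the fee is capped at $227,100.00.

$227,100.00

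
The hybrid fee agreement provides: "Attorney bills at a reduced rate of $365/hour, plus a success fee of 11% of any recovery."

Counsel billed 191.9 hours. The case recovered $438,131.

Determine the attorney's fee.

Hourly: 191.9 × $365 = $70,043.50
Success fee: 11% of $438,131 = $48,194.41
Total: $70,043.50 + $48,194.41 = $118,237.91

$118,237.91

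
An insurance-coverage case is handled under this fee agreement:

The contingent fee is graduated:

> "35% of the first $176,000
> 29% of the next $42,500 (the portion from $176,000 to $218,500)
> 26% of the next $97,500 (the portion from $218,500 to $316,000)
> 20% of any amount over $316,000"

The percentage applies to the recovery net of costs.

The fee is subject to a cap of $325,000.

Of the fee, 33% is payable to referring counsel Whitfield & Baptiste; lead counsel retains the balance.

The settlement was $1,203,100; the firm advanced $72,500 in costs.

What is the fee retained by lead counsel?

Fee base (net of costs): $1,203,100 − $72,500 = $1,130,600
First $176,000 at 35% = $61,600.00
Next $42,500 at 29% = $12,325.00
Next $97,500 at 26% = $25,350.00
Remaining $814,600 at 20% = $162,920.00
Fee: $61,600.00 + $12,325.00 + $25,350.00 + $162,920.00 = $262,195.00
$262,195.00 is under the $325,000 cap.
Referral share: 33% of $262,195.00 = $86,524.35; lead counsel retains $262,195.00 − $86,524.35 = $175,670.65.

$175,670.65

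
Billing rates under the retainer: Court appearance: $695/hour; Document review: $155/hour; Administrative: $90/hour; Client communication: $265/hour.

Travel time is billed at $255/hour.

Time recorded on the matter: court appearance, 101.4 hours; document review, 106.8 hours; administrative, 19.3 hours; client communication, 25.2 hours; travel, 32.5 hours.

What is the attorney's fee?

$103,729.50

Court appearance: 101.4 × $695 = $70,473.00
Document review: 106.8 × $155 = $16,554.00
Administrative: 19.3 × $90 = $1,737.00
Client communication: 25.2 × $265 = $6,678.00
Subtotal: $70,473.00 + $16,554.00 + $1,737.00 + $6,678.00 = $95,442.00
Travel: 32.5 × $255 = $8,287.50
Total: $95,442.00 + $8,287.50 = $103,729.50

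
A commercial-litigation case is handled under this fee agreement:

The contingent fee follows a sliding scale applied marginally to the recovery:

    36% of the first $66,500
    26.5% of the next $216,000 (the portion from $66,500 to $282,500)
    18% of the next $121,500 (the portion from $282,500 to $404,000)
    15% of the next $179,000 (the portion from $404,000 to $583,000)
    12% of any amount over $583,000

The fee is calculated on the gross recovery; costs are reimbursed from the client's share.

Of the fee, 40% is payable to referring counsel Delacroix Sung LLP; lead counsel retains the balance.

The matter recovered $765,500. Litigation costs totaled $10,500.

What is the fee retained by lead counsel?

$91,080.00

Fee base is the gross recovery, $765,500; costs are reimbursed separately.
First $66,500 at 36% = $23,940.00
Next $216,000 at 26.5% = $57,240.00
Next $121,500 at 18% = $21,870.00
Next $179,000 at 15% = $26,850.00
Remaining $182,500 at 12% = $21,900.00
Fee: $23,940.00 + $57,240.00 + $21,870.00 + $26,850.00 + $21,900.00 = $151,800.00
Referral share: 40% of $151,800.00 = $60,720.00; lead counsel retains $151,800.00 − $60,720.00 = $91,080.00.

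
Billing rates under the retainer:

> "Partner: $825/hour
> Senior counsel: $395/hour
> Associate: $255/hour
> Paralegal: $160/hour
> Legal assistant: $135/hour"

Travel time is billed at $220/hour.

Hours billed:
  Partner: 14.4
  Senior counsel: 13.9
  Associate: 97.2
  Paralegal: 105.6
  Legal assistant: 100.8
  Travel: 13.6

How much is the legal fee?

Partner: 14.4 × $825 = $11,880.00
Senior counsel: 13.9 × $395 = $5,490.50
Associate: 97.2 × $255 = $24,786.00
Paralegal: 105.6 × $160 = $16,896.00
Legal assistant: 100.8 × $135 = $13,608.00
Subtotal: $11,880.00 + $5,490.50 + $24,786.00 + $16,896.00 + $13,608.00 = $72,660.50
Travel: 13.6 × $220 = $2,992.00
Total: $72,660.50 + $2,992.00 = $75,652.50

$75,652.50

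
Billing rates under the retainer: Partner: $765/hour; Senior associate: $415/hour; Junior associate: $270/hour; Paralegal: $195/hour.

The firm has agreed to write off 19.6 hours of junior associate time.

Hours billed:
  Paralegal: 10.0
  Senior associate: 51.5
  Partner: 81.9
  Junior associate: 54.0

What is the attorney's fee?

Partner: 81.9 × $765 = $62,653.50
Senior associate: 51.5 × $415 = $21,372.50
Junior associate: 54.0 × $270 = $14,580.00
Paralegal: 10.0 × $195 = $1,950.00
Subtotal: $100,556.00
Write-off: 19.6 × $270 = $5,292.00
Total: $100,556.00 − $5,292.00 = $95,264.00

$95,264.00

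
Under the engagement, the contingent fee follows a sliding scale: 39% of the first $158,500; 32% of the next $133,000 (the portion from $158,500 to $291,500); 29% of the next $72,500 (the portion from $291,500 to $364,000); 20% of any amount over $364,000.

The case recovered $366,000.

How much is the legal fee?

First $158,500 at 39% = $61,815.00
Next $133,000 at 32% = $42,560.00
Next $72,500 at 29% = $21,025.00
Remaining $2,000 at 20% = $400.00
Fee: $61,815.00 + $42,560.00 + $21,025.00 + $400.00 = $125,800.00

$125,800.00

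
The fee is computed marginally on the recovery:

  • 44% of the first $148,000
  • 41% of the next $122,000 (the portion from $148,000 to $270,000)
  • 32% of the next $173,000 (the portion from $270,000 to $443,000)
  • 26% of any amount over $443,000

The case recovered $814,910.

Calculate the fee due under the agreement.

First $148,000 at 44% = $65,120.00
Next $122,000 at 41% = $50,020.00
Next $173,000 at 32% = $55,360.00
Remaining $371,910 at 26% = $96,696.60
Fee: $65,120.00 + $50,020.00 + $55,360.00 + $96,696.60 = $267,196.60

$267,196.60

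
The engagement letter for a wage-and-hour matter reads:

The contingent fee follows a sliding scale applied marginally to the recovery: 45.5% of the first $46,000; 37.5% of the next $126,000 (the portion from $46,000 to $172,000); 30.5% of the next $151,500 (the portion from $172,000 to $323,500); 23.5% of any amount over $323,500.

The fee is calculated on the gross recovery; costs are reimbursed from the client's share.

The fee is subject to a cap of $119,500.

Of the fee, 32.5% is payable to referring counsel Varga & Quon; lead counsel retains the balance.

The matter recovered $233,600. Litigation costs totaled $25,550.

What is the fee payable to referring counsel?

Fee base is the gross recovery, $233,600; costs are reimbursed separately.
First $46,000 at 45.5% = $20,930.00
Next $126,000 at 37.5% = $47,250.00
Remaining $61,600 at 30.5% = $18,788.00
Fee: $20,930.00 + $47,250.00 + $18,788.00 = $86,968.00
$86,968.00 is under the $119,500 cap.
Referral share: 32.5% of $86,968.00 = $28,264.60; lead counsel retains $86,968.00 − $28,264.60 = $58,703.40.

$28,264.60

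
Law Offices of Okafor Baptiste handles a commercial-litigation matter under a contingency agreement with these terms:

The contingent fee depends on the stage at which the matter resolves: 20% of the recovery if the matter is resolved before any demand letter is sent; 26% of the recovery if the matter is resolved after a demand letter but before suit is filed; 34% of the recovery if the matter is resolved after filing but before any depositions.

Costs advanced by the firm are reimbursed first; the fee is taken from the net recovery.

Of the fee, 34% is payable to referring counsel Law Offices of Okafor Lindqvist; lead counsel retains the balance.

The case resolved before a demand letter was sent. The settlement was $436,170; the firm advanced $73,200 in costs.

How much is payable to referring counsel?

$24,681.96

Fee base (net of costs): $436,170 − $73,200 = $362,970
The matter resolved before a demand letter was sent, so the 20% rate applies.
$362,970 × 20% = $72,594.00
Referral share: 34% of $72,594.00 = $24,681.96; lead counsel retains $72,594.00 − $24,681.96 = $47,912.04.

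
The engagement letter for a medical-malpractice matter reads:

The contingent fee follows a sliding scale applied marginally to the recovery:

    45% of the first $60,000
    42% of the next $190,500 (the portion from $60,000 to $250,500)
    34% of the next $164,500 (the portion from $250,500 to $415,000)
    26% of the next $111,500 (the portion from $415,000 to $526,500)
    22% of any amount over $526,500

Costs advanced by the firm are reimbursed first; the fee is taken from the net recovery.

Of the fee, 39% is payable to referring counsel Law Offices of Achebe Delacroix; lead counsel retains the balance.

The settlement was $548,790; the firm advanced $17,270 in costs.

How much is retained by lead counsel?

Fee base (net of costs): $548,790 − $17,270 = $531,520
First $60,000 at 45% = $27,000.00
Next $190,500 at 42% = $80,010.00
Next $164,500 at 34% = $55,930.00
Next $111,500 at 26% = $28,990.00
Remaining $5,020 at 22% = $1,104.40
Fee: $27,000.00 + $80,010.00 + $55,930.00 + $28,990.00 + $1,104.40 = $193,034.40
Referral share: 39% of $193,034.40 = $75,283.42; lead counsel retains $193,034.40 − $75,283.42 = $117,750.98.

$117,750.98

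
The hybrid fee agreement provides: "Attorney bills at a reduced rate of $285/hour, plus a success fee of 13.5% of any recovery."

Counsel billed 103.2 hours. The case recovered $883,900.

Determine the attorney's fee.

$148,738.50

Hourly: 103.2 × $285 = $29,412.00
Success fee: 13.5% of $883,900 = $119,326.50
Total: $29,412.00 + $119,326.50 = $148,738.50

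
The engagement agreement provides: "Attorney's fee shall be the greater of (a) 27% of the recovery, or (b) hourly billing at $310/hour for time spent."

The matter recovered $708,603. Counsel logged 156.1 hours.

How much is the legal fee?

$191,322.81

(a) 27% of $708,603 = $191,322.81
(b) 156.1 × $310 = $48,391.00
The greater is (a): $191,322.81.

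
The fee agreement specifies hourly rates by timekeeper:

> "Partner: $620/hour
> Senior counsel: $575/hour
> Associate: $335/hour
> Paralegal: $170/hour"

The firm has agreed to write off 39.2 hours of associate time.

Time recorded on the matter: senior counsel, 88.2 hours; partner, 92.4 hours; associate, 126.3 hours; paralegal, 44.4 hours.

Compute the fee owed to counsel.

$144,729.50

Partner: 92.4 × $620 = $57,288.00
Senior counsel: 88.2 × $575 = $50,715.00
Associate: 126.3 × $335 = $42,310.50
Paralegal: 44.4 × $170 = $7,548.00
Subtotal: $157,861.50
Write-off: 39.2 × $335 = $13,132.00
Total: $157,861.50 − $13,132.00 = $144,729.50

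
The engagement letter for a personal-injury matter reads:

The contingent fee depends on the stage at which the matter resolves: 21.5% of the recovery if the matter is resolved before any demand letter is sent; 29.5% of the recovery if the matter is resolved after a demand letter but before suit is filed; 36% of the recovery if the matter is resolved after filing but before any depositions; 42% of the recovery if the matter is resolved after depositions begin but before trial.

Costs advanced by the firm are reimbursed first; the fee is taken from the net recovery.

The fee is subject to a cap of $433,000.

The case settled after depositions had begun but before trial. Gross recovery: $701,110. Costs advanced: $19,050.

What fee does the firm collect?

$286,465.20

Fee base (net of costs): $701,110 − $19,050 = $682,060
The matter settled after depositions had begun but before trial, so the 42% rate applies.
$682,060 × 42% = $286,465.20
$286,465.20 is under the $433,000 cap.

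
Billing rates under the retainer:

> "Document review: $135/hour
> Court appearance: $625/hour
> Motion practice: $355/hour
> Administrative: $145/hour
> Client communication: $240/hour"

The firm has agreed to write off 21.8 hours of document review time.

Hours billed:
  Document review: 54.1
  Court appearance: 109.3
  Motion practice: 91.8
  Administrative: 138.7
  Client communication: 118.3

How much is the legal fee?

Document review: 54.1 × $135 = $7,303.50
Court appearance: 109.3 × $625 = $68,312.50
Motion practice: 91.8 × $355 = $32,589.00
Administrative: 138.7 × $145 = $20,111.50
Client communication: 118.3 × $240 = $28,392.00
Subtotal: $156,708.50
Write-off: 21.8 × $135 = $2,943.00
Total: $156,708.50 − $2,943.00 = $153,765.50

$153,765.50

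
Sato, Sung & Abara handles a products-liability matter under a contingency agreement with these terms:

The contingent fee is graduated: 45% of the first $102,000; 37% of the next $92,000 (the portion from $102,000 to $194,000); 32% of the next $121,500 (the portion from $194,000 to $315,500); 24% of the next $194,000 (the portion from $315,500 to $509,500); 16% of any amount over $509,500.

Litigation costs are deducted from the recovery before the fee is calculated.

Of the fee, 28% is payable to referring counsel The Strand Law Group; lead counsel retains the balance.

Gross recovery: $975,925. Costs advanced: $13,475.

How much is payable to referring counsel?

Fee base (net of costs): $975,925 − $13,475 = $962,450
First $102,000 at 45% = $45,900.00
Next $92,000 at 37% = $34,040.00
Next $121,500 at 32% = $38,880.00
Next $194,000 at 24% = $46,560.00
Remaining $452,950 at 16% = $72,472.00
Fee: $45,900.00 + $34,040.00 + $38,880.00 + $46,560.00 + $72,472.00 = $237,852.00
Referral share: 28% of $237,852.00 = $66,598.56; lead counsel retains $237,852.00 − $66,598.56 = $171,253.44.

$66,598.56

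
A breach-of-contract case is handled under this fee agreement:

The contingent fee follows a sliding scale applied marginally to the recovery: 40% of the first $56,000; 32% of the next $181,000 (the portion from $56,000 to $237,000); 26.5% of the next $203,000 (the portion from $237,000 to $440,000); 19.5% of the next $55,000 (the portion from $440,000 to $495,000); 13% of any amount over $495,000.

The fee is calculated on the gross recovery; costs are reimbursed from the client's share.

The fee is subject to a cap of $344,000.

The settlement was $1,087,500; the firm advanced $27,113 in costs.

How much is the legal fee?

Fee base is the gross recovery, $1,087,500; costs are reimbursed separately.
First $56,000 at 40% = $22,400.00
Next $181,000 at 32% = $57,920.00
Next $203,000 at 26.5% = $53,795.00
Next $55,000 at 19.5% = $10,725.00
Remaining $592,500 at 13% = $77,025.00
Fee: $22,400.00 + $57,920.00 + $53,795.00 + $10,725.00 + $77,025.00 = $221,865.00
$221,865.00 is under the $344,000 cap.

$221,865.00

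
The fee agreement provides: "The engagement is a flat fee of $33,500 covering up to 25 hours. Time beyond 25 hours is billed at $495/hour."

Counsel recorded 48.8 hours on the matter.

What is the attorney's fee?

$45,281.00

Flat fee: $33,500.00
Excess hours: 48.8 − 25 = 23.8
Overrun: 23.8 × $495 = $11,781.00
Total: $33,500.00 + $11,781.00 = $45,281.00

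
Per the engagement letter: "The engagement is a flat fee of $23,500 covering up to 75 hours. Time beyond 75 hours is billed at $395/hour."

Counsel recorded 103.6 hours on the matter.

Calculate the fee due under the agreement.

Flat fee: $23,500.00
Excess hours: 103.6 − 75 = 28.6
Overrun: 28.6 × $395 = $11,297.00
Total: $23,500.00 + $11,297.00 = $34,797.00

$34,797.00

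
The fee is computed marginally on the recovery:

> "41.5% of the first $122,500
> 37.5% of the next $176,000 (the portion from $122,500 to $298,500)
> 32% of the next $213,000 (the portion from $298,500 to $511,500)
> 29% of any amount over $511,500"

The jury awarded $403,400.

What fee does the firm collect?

$150,405.50

First $122,500 at 41.5% = $50,837.50
Next $176,000 at 37.5% = $66,000.00
Remaining $104,900 at 32% = $33,568.00
Fee: $50,837.50 + $66,000.00 + $33,568.00 = $150,405.50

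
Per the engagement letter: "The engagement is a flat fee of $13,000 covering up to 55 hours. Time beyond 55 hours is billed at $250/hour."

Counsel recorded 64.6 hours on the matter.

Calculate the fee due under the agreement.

$15,400.00

Flat fee: $13,000.00
Excess hours: 64.6 − 55 = 9.6
Overrun: 9.6 × $250 = $2,400.00
Total: $13,000.00 + $2,400.00 = $15,400.00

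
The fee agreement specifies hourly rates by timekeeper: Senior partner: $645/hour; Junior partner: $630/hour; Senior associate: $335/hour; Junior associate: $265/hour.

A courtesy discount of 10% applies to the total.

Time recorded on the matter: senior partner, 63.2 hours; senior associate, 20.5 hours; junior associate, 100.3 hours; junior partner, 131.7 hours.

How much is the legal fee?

Senior partner: 63.2 × $645 = $40,764.00
Junior partner: 131.7 × $630 = $82,971.00
Senior associate: 20.5 × $335 = $6,867.50
Junior associate: 100.3 × $265 = $26,579.50
Subtotal: $157,182.00
Less 10% discount: −$15,718.20
Total: $157,182.00 − $15,718.20 = $141,463.80

$141,463.80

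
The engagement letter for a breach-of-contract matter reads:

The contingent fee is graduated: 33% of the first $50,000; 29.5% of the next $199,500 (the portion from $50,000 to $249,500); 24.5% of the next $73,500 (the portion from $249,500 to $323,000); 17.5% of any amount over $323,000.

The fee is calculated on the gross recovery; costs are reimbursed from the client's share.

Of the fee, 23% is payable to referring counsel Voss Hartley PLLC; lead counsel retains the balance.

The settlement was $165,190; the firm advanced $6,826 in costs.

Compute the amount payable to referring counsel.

$11,610.64

Fee base is the gross recovery, $165,190; costs are reimbursed separately.
First $50,000 at 33% = $16,500.00
Remaining $115,190 at 29.5% = $33,981.05
Fee: $16,500.00 + $33,981.05 = $50,481.05
Referral share: 23% of $50,481.05 = $11,610.64; lead counsel retains $50,481.05 − $11,610.64 = $38,870.41.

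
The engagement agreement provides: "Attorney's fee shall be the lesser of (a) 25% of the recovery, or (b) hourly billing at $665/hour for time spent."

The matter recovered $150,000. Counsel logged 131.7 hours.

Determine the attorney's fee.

(a) 25% of $150,000 = $37,500.00
(b) 131.7 × $665 = $87,580.50
The lesser is (a): $37,500.00.

$37,500.00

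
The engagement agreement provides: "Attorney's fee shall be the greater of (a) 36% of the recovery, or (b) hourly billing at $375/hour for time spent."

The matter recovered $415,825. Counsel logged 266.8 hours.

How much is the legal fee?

$149,697.00

(a) 36% of $415,825 = $149,697.00
(b) 266.8 × $375 = $100,050.00
The greater is (a): $149,697.00.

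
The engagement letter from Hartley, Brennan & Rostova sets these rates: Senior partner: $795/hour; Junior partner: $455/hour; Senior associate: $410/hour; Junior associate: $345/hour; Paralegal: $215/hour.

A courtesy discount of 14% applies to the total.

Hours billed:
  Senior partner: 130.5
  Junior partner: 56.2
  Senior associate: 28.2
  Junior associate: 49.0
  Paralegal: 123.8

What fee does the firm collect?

Senior partner: 130.5 × $795 = $103,747.50
Junior partner: 56.2 × $455 = $25,571.00
Senior associate: 28.2 × $410 = $11,562.00
Junior associate: 49.0 × $345 = $16,905.00
Paralegal: 123.8 × $215 = $26,617.00
Subtotal: $184,402.50
Less 14% discount: −$25,816.35
Total: $184,402.50 − $25,816.35 = $158,586.15

$158,586.15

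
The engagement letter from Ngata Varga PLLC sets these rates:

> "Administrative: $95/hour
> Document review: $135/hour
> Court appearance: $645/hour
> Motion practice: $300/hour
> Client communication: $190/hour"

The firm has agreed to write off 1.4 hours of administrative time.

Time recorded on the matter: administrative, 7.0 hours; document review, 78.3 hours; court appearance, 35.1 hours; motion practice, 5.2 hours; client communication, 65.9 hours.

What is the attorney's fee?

$47,823.00

Administrative: 7.0 × $95 = $665.00
Document review: 78.3 × $135 = $10,570.50
Court appearance: 35.1 × $645 = $22,639.50
Motion practice: 5.2 × $300 = $1,560.00
Client communication: 65.9 × $190 = $12,521.00
Subtotal: $47,956.00
Write-off: 1.4 × $95 = $133.00
Total: $47,956.00 − $133.00 = $47,823.00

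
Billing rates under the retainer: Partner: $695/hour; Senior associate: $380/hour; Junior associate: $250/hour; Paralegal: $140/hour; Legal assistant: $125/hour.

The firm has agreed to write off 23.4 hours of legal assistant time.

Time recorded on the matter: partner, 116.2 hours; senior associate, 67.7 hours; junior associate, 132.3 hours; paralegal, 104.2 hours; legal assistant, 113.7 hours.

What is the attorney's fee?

Partner: 116.2 × $695 = $80,759.00
Senior associate: 67.7 × $380 = $25,726.00
Junior associate: 132.3 × $250 = $33,075.00
Paralegal: 104.2 × $140 = $14,588.00
Legal assistant: 113.7 × $125 = $14,212.50
Subtotal: $168,360.50
Write-off: 23.4 × $125 = $2,925.00
Total: $168,360.50 − $2,925.00 = $165,435.50

$165,435.50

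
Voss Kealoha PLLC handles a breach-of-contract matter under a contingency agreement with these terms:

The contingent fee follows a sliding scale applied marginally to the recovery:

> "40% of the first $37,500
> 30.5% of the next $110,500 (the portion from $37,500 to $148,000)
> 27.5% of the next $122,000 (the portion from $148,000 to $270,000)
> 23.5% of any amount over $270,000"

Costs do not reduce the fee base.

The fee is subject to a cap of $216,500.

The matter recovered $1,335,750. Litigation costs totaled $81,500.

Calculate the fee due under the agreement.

$216,500.00

Fee base is the gross recovery, $1,335,750; costs are reimbursed separately.
First $37,500 at 40% = $15,000.00
Next $110,500 at 30.5% = $33,702.50
Next $122,000 at 27.5% = $33,550.00
Remaining $1,065,750 at 23.5% = $250,451.25
Fee: $15,000.00 + $33,702.50 + $33,550.00 + $250,451.25 = $332,703.75
$332,703.75 exceeds the $216,500 cap, so the fee is capped at $216,500.00.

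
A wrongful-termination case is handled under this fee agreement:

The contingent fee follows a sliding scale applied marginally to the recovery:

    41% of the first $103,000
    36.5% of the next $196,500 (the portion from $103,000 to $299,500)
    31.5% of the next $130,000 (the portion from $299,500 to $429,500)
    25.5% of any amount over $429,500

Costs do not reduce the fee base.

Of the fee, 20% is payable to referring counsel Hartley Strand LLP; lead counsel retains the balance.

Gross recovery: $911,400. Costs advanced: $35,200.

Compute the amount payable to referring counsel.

$55,557.40

Fee base is the gross recovery, $911,400; costs are reimbursed separately.
First $103,000 at 41% = $42,230.00
Next $196,500 at 36.5% = $71,722.50
Next $130,000 at 31.5% = $40,950.00
Remaining $481,900 at 25.5% = $122,884.50
Fee: $42,230.00 + $71,722.50 + $40,950.00 + $122,884.50 = $277,787.00
Referral share: 20% of $277,787.00 = $55,557.40; lead counsel retains $277,787.00 − $55,557.40 = $222,229.60.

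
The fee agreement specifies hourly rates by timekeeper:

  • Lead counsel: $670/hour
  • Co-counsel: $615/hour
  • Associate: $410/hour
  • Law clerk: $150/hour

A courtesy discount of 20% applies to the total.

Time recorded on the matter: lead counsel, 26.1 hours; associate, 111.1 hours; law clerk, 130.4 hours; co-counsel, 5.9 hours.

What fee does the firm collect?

Lead counsel: 26.1 × $670 = $17,487.00
Co-counsel: 5.9 × $615 = $3,628.50
Associate: 111.1 × $410 = $45,551.00
Law clerk: 130.4 × $150 = $19,560.00
Subtotal: $86,226.50
Less 20% discount: −$17,245.30
Total: $86,226.50 − $17,245.30 = $68,981.20

$68,981.20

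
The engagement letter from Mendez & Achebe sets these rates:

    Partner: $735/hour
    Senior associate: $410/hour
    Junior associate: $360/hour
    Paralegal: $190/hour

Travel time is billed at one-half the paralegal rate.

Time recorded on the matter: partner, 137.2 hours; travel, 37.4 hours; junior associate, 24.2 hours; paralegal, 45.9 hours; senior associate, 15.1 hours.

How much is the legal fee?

$128,019.00

Partner: 137.2 × $735 = $100,842.00
Senior associate: 15.1 × $410 = $6,191.00
Junior associate: 24.2 × $360 = $8,712.00
Paralegal: 45.9 × $190 = $8,721.00
Subtotal: $100,842.00 + $6,191.00 + $8,712.00 + $8,721.00 = $124,466.00
Travel: 37.4 × ($190 ÷ 2) = 37.4 × $95.00 = $3,553.00
Total: $124,466.00 + $3,553.00 = $128,019.00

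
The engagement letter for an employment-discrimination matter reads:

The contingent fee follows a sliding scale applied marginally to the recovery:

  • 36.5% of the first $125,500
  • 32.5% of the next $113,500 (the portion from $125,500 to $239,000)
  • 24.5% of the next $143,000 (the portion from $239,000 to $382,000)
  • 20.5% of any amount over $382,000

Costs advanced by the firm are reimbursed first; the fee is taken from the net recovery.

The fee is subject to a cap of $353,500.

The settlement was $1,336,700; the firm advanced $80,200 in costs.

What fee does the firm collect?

$297,002.50

Fee base (net of costs): $1,336,700 − $80,200 = $1,256,500
First $125,500 at 36.5% = $45,807.50
Next $113,500 at 32.5% = $36,887.50
Next $143,000 at 24.5% = $35,035.00
Remaining $874,500 at 20.5% = $179,272.50
Fee: $45,807.50 + $36,887.50 + $35,035.00 + $179,272.50 = $297,002.50
$297,002.50 is under the $353,500 cap.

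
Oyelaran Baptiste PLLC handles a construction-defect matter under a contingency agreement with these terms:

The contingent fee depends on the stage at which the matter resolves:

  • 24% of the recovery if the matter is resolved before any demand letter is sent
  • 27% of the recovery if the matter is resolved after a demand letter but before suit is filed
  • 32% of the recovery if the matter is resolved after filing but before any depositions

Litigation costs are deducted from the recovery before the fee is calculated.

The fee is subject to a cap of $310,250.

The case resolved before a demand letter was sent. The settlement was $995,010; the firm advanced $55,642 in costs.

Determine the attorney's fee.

Fee base (net of costs): $995,010 − $55,642 = $939,368
The matter resolved before a demand letter was sent, so the 24% rate applies.
$939,368 × 24% = $225,448.32
$225,448.32 is under the $310,250 cap.

$225,448.32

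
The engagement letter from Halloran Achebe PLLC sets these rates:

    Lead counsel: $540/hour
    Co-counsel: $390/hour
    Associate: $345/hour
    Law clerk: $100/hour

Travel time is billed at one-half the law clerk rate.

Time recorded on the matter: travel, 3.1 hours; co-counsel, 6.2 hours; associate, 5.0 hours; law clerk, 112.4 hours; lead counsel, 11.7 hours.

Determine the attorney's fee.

$21,856.00

Lead counsel: 11.7 × $540 = $6,318.00
Co-counsel: 6.2 × $390 = $2,418.00
Associate: 5.0 × $345 = $1,725.00
Law clerk: 112.4 × $100 = $11,240.00
Subtotal: $6,318.00 + $2,418.00 + $1,725.00 + $11,240.00 = $21,701.00
Travel: 3.1 × ($100 ÷ 2) = 3.1 × $50.00 = $155.00
Total: $21,701.00 + $155.00 = $21,856.00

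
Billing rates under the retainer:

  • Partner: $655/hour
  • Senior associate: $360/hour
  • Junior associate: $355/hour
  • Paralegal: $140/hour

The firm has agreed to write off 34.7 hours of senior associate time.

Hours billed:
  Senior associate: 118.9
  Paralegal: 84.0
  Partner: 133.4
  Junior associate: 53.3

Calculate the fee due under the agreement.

Partner: 133.4 × $655 = $87,377.00
Senior associate: 118.9 × $360 = $42,804.00
Junior associate: 53.3 × $355 = $18,921.50
Paralegal: 84.0 × $140 = $11,760.00
Subtotal: $160,862.50
Write-off: 34.7 × $360 = $12,492.00
Total: $160,862.50 − $12,492.00 = $148,370.50

$148,370.50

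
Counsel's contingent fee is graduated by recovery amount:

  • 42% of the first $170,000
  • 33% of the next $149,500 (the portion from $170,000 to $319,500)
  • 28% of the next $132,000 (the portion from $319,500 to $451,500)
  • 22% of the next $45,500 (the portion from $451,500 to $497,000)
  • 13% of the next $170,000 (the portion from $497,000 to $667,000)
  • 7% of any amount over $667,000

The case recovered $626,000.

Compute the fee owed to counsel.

$184,475.00

First $170,000 at 42% = $71,400.00
Next $149,500 at 33% = $49,335.00
Next $132,000 at 28% = $36,960.00
Next $45,500 at 22% = $10,010.00
Remaining $129,000 at 13% = $16,770.00
Fee: $71,400.00 + $49,335.00 + $36,960.00 + $10,010.00 + $16,770.00 = $184,475.00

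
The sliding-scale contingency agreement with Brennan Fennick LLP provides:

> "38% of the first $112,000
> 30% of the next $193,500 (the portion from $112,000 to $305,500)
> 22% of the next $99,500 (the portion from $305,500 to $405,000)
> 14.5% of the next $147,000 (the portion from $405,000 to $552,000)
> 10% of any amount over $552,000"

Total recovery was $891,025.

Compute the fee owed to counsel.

$177,717.50

First $112,000 at 38% = $42,560.00
Next $193,500 at 30% = $58,050.00
Next $99,500 at 22% = $21,890.00
Next $147,000 at 14.5% = $21,315.00
Remaining $339,025 at 10% = $33,902.50
Fee: $42,560.00 + $58,050.00 + $21,890.00 + $21,315.00 + $33,902.50 = $177,717.50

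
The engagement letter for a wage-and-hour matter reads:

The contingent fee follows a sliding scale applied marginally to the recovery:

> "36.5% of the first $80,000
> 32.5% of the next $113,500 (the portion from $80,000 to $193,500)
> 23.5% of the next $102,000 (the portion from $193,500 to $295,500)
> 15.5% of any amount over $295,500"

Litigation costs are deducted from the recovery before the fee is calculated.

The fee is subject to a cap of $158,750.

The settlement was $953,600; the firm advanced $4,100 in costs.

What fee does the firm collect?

Fee base (net of costs): $953,600 − $4,100 = $949,500
First $80,000 at 36.5% = $29,200.00
Next $113,500 at 32.5% = $36,887.50
Next $102,000 at 23.5% = $23,970.00
Remaining $654,000 at 15.5% = $101,370.00
Fee: $29,200.00 + $36,887.50 + $23,970.00 + $101,370.00 = $191,427.50
$191,427.50 exceeds the $158,750 cap, so the fee is capped at $158,750.00.

$158,750.00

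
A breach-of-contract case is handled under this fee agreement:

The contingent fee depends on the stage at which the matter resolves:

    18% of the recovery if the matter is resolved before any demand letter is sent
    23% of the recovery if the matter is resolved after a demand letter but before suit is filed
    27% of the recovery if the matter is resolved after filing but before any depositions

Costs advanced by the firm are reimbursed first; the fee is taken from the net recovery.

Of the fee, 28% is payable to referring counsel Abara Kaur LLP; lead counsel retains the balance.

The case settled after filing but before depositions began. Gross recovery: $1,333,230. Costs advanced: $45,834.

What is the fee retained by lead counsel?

$250,269.78

Fee base (net of costs): $1,333,230 − $45,834 = $1,287,396
The matter settled after filing but before depositions began, so the 27% rate applies.
$1,287,396 × 27% = $347,596.92
Referral share: 28% of $347,596.92 = $97,327.14; lead counsel retains $347,596.92 − $97,327.14 = $250,269.78.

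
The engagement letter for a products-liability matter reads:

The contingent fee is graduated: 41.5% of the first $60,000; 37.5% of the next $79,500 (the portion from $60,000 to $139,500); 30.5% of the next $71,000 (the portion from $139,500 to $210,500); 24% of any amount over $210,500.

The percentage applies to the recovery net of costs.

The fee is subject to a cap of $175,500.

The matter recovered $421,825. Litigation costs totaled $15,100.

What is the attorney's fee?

Fee base (net of costs): $421,825 − $15,100 = $406,725
First $60,000 at 41.5% = $24,900.00
Next $79,500 at 37.5% = $29,812.50
Next $71,000 at 30.5% = $21,655.00
Remaining $196,225 at 24% = $47,094.00
Fee: $24,900.00 + $29,812.50 + $21,655.00 + $47,094.00 = $123,461.50
$123,461.50 is under the $175,500 cap.

$123,461.50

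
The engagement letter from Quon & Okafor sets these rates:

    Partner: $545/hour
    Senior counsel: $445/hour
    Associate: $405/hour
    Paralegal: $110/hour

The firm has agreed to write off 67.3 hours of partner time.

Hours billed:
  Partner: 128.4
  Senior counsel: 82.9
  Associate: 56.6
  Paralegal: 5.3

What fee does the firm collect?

Partner: 128.4 × $545 = $69,978.00
Senior counsel: 82.9 × $445 = $36,890.50
Associate: 56.6 × $405 = $22,923.00
Paralegal: 5.3 × $110 = $583.00
Subtotal: $130,374.50
Write-off: 67.3 × $545 = $36,678.50
Total: $130,374.50 − $36,678.50 = $93,696.00

$93,696.00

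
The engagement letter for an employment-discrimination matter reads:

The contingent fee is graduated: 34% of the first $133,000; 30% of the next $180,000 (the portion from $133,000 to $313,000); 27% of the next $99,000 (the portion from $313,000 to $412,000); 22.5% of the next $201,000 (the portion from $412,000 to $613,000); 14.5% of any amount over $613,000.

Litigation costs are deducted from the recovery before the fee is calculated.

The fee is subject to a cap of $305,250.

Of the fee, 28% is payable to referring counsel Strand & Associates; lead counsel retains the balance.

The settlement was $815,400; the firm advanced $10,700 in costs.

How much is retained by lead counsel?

Fee base (net of costs): $815,400 − $10,700 = $804,700
First $133,000 at 34% = $45,220.00
Next $180,000 at 30% = $54,000.00
Next $99,000 at 27% = $26,730.00
Next $201,000 at 22.5% = $45,225.00
Remaining $191,700 at 14.5% = $27,796.50
Fee: $45,220.00 + $54,000.00 + $26,730.00 + $45,225.00 + $27,796.50 = $198,971.50
$198,971.50 is under the $305,250 cap.
Referral share: 28% of $198,971.50 = $55,712.02; lead counsel retains $198,971.50 − $55,712.02 = $143,259.48.

$143,259.48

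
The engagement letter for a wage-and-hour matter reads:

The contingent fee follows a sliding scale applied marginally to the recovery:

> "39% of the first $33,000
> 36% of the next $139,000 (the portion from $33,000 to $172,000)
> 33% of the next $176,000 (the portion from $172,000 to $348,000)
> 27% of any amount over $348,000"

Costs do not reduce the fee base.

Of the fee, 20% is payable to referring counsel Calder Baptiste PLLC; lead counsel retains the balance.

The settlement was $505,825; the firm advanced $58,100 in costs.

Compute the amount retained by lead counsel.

$130,882.20

Fee base is the gross recovery, $505,825; costs are reimbursed separately.
First $33,000 at 39% = $12,870.00
Next $139,000 at 36% = $50,040.00
Next $176,000 at 33% = $58,080.00
Remaining $157,825 at 27% = $42,612.75
Fee: $12,870.00 + $50,040.00 + $58,080.00 + $42,612.75 = $163,602.75
Referral share: 20% of $163,602.75 = $32,720.55; lead counsel retains $163,602.75 − $32,720.55 = $130,882.20.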